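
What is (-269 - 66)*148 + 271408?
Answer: 221828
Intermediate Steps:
(-269 - 66)*148 + 271408 = -335*148 + 271408 = -49580 + 271408 = 221828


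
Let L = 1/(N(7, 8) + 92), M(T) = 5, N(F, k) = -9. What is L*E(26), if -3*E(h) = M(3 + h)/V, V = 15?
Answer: -1/747 ≈ -0.0013387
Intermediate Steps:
E(h) = -1/9 (E(h) = -5/(3*15) = -1/3*1/3 = -1/9)
L = 1/83 (L = 1/(-9 + 92) = 1/83 ≈ 0.012048)
L*E(26) = (1/83)*(-1/9) = -1/747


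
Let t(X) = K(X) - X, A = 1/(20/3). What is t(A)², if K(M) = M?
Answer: 0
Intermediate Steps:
A = 3/20 (A = 1/(20*(⅓)) = 1/(20/3) = 3/20 ≈ 0.15000)
t(X) = 0 (t(X) = X - X = 0)
t(A)² = 0² = 0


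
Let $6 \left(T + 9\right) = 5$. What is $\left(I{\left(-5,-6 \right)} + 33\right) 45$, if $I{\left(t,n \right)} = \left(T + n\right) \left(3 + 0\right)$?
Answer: $- \frac{855}{2} \approx -427.5$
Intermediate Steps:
$T = - \frac{49}{6}$ ($T = -9 + \frac{1}{6} \cdot 5 = -9 + \frac{5}{6} = - \frac{49}{6} \approx -8.1667$)
$I{\left(t,n \right)} = - \frac{49}{2} + 3 n$ ($I{\left(t,n \right)} = \left(- \frac{49}{6} + n\right) \left(3 + 0\right) = \left(- \frac{49}{6} + n\right) 3 = - \frac{49}{2} + 3 n$)
$\left(I{\left(-5,-6 \right)} + 33\right) 45 = \left(\left(- \frac{49}{2} + 3 \left(-6\right)\right) + 33\right) 45 = \left(\left(- \frac{49}{2} - 18\right) + 33\right) 45 = \left(- \frac{85}{2} + 33\right) 45 = \left(- \frac{19}{2}\right) 45 = - \frac{855}{2}$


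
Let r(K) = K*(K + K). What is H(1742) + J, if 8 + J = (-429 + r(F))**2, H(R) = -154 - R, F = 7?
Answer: 107657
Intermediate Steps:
r(K) = 2*K**2 (r(K) = K*(2*K) = 2*K**2)
J = 109553 (J = -8 + (-429 + 2*7**2)**2 = -8 + (-429 + 2*49)**2 = -8 + (-429 + 98)**2 = -8 + (-331)**2 = -8 + 109561 = 109553)
H(1742) + J = (-154 - 1*1742) + 109553 = (-154 - 1742) + 109553 = -1896 + 109553 = 107657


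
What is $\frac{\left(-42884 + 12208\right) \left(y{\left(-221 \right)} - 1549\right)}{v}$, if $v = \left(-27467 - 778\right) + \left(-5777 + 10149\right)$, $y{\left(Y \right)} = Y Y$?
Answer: $\frac{1450729392}{23873} \approx 60769.0$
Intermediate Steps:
$y{\left(Y \right)} = Y^{2}$
$v = -23873$ ($v = -28245 + 4372 = -23873$)
$\frac{\left(-42884 + 12208\right) \left(y{\left(-221 \right)} - 1549\right)}{v} = \frac{\left(-42884 + 12208\right) \left(\left(-221\right)^{2} - 1549\right)}{-23873} = - 30676 \left(48841 - 1549\right) \left(- \frac{1}{23873}\right) = \left(-30676\right) 47292 \left(- \frac{1}{23873}\right) = \left(-1450729392\right) \left(- \frac{1}{23873}\right) = \frac{1450729392}{23873}$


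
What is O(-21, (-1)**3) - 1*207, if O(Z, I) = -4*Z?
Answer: -123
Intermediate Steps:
O(-21, (-1)**3) - 1*207 = -4*(-21) - 1*207 = 84 - 207 = -123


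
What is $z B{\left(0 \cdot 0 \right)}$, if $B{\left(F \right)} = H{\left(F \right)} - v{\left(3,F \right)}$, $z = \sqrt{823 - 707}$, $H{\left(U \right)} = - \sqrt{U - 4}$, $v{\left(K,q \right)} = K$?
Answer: $\sqrt{29} \left(-6 - 4 i\right) \approx -32.311 - 21.541 i$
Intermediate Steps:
$H{\left(U \right)} = - \sqrt{-4 + U}$
$z = 2 \sqrt{29}$ ($z = \sqrt{116} = 2 \sqrt{29} \approx 10.77$)
$B{\left(F \right)} = -3 - \sqrt{-4 + F}$ ($B{\left(F \right)} = - \sqrt{-4 + F} - 3 = -3 - \sqrt{-4 + F}$)
$z B{\left(0 \cdot 0 \right)} = 2 \sqrt{29} \left(-3 - \sqrt{-4 + 0 \cdot 0}\right) = 2 \sqrt{29} \left(-3 - \sqrt{-4 + 0}\right) = 2 \sqrt{29} \left(-3 - \sqrt{-4}\right) = 2 \sqrt{29} \left(-3 - 2 i\right)$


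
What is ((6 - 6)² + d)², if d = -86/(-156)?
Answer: 1849/6084 ≈ 0.30391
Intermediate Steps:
d = 43/78 (d = -86*(-1/156) = 43/78 ≈ 0.55128)
((6 - 6)² + d)² = ((6 - 6)² + 43/78)² = (0² + 43/78)² = (0 + 43/78)² = (43/78)² = 1849/6084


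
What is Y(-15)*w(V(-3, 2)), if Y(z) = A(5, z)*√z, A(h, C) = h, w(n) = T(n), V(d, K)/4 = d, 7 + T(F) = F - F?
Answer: -35*I*√15 ≈ -135.55*I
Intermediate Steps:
T(F) = -7 (T(F) = -7 + (F - F) = -7 + 0 = -7)
V(d, K) = 4*d
w(n) = -7
Y(z) = 5*√z
Y(-15)*w(V(-3, 2)) = (5*√(-15))*(-7) = (5*(I*√15))*(-7) = (5*I*√15)*(-7) = -35*I*√15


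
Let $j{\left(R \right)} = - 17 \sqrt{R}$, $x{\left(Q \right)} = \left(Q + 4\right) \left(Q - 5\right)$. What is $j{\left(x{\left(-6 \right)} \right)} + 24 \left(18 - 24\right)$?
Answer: $-144 - 17 \sqrt{22} \approx -223.74$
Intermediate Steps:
$x{\left(Q \right)} = \left(-5 + Q\right) \left(4 + Q\right)$ ($x{\left(Q \right)} = \left(4 + Q\right) \left(-5 + Q\right) = \left(-5 + Q\right) \left(4 + Q\right)$)
$j{\left(x{\left(-6 \right)} \right)} + 24 \left(18 - 24\right) = - 17 \sqrt{-20 + \left(-6\right)^{2} - -6} + 24 \left(18 - 24\right) = - 17 \sqrt{-20 + 36 + 6} + 24 \left(-6\right) = - 17 \sqrt{22} - 144 = -144 - 17 \sqrt{22}$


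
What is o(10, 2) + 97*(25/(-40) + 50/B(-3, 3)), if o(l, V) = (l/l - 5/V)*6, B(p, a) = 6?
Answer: 17729/24 ≈ 738.71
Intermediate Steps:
o(l, V) = 6 - 30/V (o(l, V) = (1 - 5/V)*6 = 6 - 30/V)
o(10, 2) + 97*(25/(-40) + 50/B(-3, 3)) = (6 - 30/2) + 97*(25/(-40) + 50/6) = (6 - 30*1/2) + 97*(25*(-1/40) + 50*(1/6)) = (6 - 15) + 97*(-5/8 + 25/3) = -9 + 97*(185/24) = -9 + 17945/24 = 17729/24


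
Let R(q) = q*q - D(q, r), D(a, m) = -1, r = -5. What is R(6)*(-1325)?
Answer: -49025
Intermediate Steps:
R(q) = 1 + q**2 (R(q) = q*q - 1*(-1) = q**2 + 1 = 1 + q**2)
R(6)*(-1325) = (1 + 6**2)*(-1325) = (1 + 36)*(-1325) = 37*(-1325) = -49025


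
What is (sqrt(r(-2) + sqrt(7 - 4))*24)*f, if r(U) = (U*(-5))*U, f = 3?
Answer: 72*sqrt(-20 + sqrt(3)) ≈ 307.74*I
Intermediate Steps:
r(U) = -5*U**2 (r(U) = (-5*U)*U = -5*U**2)
(sqrt(r(-2) + sqrt(7 - 4))*24)*f = (sqrt(-5*(-2)**2 + sqrt(7 - 4))*24)*3 = (sqrt(-5*4 + sqrt(3))*24)*3 = (sqrt(-20 + sqrt(3))*24)*3 = (24*sqrt(-20 + sqrt(3)))*3 = 72*sqrt(-20 + sqrt(3))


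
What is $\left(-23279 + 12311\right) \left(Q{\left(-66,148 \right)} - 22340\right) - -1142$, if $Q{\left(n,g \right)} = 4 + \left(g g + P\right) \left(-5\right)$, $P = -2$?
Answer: $1446088070$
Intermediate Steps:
$Q{\left(n,g \right)} = 14 - 5 g^{2}$ ($Q{\left(n,g \right)} = 4 + \left(g g - 2\right) \left(-5\right) = 4 + \left(g^{2} - 2\right) \left(-5\right) = 4 + \left(-2 + g^{2}\right) \left(-5\right) = 4 - \left(-10 + 5 g^{2}\right) = 14 - 5 g^{2}$)
$\left(-23279 + 12311\right) \left(Q{\left(-66,148 \right)} - 22340\right) - -1142 = \left(-23279 + 12311\right) \left(\left(14 - 5 \cdot 148^{2}\right) - 22340\right) - -1142 = - 10968 \left(\left(14 - 109520\right) - 22340\right) + 1142 = - 10968 \left(-109506 - 22340\right) + 1142 = \left(-10968\right) \left(-131846\right) + 1142 = 1446086928 + 1142 = 1446088070$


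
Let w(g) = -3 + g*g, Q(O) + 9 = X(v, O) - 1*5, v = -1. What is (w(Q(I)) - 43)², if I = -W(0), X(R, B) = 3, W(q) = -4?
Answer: 5625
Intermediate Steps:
I = 4 (I = -1*(-4) = 4)
Q(O) = -11 (Q(O) = -9 + (3 - 1*5) = -9 + (3 - 5) = -9 - 2 = -11)
w(g) = -3 + g²
(w(Q(I)) - 43)² = ((-3 + (-11)²) - 43)² = ((-3 + 121) - 43)² = (118 - 43)² = 75² = 5625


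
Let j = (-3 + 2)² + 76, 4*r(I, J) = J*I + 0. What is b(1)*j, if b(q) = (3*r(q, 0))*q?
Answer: 0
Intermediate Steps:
r(I, J) = I*J/4 (r(I, J) = (J*I + 0)/4 = (I*J + 0)/4 = (I*J)/4 = I*J/4)
b(q) = 0 (b(q) = (3*((¼)*q*0))*q = (3*0)*q = 0*q = 0)
j = 77 (j = (-1)² + 76 = 1 + 76 = 77)
b(1)*j = 0*77 = 0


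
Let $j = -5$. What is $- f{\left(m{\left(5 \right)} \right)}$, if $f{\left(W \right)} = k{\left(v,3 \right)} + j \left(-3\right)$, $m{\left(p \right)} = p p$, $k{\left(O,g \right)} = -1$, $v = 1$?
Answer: $-14$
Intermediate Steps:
$m{\left(p \right)} = p^{2}$
$f{\left(W \right)} = 14$ ($f{\left(W \right)} = -1 - -15 = -1 + 15 = 14$)
$- f{\left(m{\left(5 \right)} \right)} = \left(-1\right) 14 = -14$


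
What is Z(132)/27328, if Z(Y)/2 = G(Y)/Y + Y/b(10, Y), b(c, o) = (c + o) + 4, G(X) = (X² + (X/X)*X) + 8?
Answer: 46103/4702368 ≈ 0.0098042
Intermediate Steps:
G(X) = 8 + X + X² (G(X) = (X² + 1*X) + 8 = (X² + X) + 8 = (X + X²) + 8 = 8 + X + X²)
b(c, o) = 4 + c + o
Z(Y) = 2*Y/(14 + Y) + 2*(8 + Y + Y²)/Y (Z(Y) = 2*((8 + Y + Y²)/Y + Y/(4 + 10 + Y)) = 2*((8 + Y + Y²)/Y + Y/(14 + Y)) = 2*(Y/(14 + Y) + (8 + Y + Y²)/Y) = 2*Y/(14 + Y) + 2*(8 + Y + Y²)/Y)
Z(132)/27328 = (2*(112 + 132³ + 16*132² + 22*132)/(132*(14 + 132)))/27328 = (2*(1/132)*(112 + 2299968 + 16*17424 + 2904)/146)*(1/27328) = (2*(1/132)*(1/146)*(112 + 2299968 + 278784 + 2904))*(1/27328) = (2*(1/132)*(1/146)*2581768)*(1/27328) = (645442/2409)*(1/27328) = 46103/4702368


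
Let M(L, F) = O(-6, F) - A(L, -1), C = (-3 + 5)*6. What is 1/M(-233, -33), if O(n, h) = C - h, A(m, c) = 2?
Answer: 1/43 ≈ 0.023256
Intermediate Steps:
C = 12 (C = 2*6 = 12)
O(n, h) = 12 - h
M(L, F) = 10 - F (M(L, F) = (12 - F) - 1*2 = (12 - F) - 2 = 10 - F)
1/M(-233, -33) = 1/(10 - 1*(-33)) = 1/(10 + 33) = 1/43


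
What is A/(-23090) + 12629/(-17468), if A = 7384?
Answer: -210293661/201668060 ≈ -1.0428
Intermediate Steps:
A/(-23090) + 12629/(-17468) = 7384/(-23090) + 12629/(-17468) = 7384*(-1/23090) + 12629*(-1/17468) = -3692/11545 - 12629/17468 = -210293661/201668060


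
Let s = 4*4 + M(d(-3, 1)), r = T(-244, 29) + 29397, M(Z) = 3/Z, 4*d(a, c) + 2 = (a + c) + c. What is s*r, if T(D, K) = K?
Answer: 353112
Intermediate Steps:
d(a, c) = -1/2 + c/2 + a/4 (d(a, c) = -1/2 + ((a + c) + c)/4 = -1/2 + (a + 2*c)/4 = -1/2 + (c/2 + a/4) = -1/2 + c/2 + a/4)
r = 29426 (r = 29 + 29397 = 29426)
s = 12 (s = 4*4 + 3/(-1/2 + (1/2)*1 + (1/4)*(-3)) = 16 + 3/(-1/2 + 1/2 - 3/4) = 16 + 3/(-3/4) = 16 + 3*(-4/3) = 16 - 4 = 12)
s*r = 12*29426 = 353112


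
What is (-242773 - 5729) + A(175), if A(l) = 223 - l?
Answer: -248454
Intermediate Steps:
(-242773 - 5729) + A(175) = (-242773 - 5729) + (223 - 1*175) = -248502 + (223 - 175) = -248502 + 48 = -248454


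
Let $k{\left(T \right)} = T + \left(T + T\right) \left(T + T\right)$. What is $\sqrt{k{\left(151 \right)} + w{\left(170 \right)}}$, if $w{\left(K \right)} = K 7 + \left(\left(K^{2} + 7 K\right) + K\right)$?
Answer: $3 \sqrt{13645} \approx 350.44$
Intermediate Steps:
$w{\left(K \right)} = K^{2} + 15 K$ ($w{\left(K \right)} = 7 K + \left(K^{2} + 8 K\right) = K^{2} + 15 K$)
$k{\left(T \right)} = T + 4 T^{2}$ ($k{\left(T \right)} = T + 2 T 2 T = T + 4 T^{2}$)
$\sqrt{k{\left(151 \right)} + w{\left(170 \right)}} = \sqrt{151 \left(1 + 4 \cdot 151\right) + 170 \left(15 + 170\right)} = \sqrt{151 \left(1 + 604\right) + 170 \cdot 185} = \sqrt{151 \cdot 605 + 31450} = \sqrt{91355 + 31450} = \sqrt{122805} = 3 \sqrt{13645}$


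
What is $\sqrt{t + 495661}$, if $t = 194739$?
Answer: $20 \sqrt{1726} \approx 830.9$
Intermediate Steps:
$\sqrt{t + 495661} = \sqrt{194739 + 495661} = \sqrt{690400} = 20 \sqrt{1726}$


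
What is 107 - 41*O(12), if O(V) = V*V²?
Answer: -70741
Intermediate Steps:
O(V) = V³
107 - 41*O(12) = 107 - 41*12³ = 107 - 41*1728 = 107 - 70848 = -70741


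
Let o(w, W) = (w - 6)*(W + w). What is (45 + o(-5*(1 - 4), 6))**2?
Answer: 54756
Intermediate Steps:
o(w, W) = (-6 + w)*(W + w)
(45 + o(-5*(1 - 4), 6))**2 = (45 + ((-5*(1 - 4))**2 - 6*6 - (-30)*(1 - 4) + 6*(-5*(1 - 4))))**2 = (45 + ((-5*(-3))**2 - 36 - (-30)*(-3) + 6*(-5*(-3))))**2 = (45 + (15**2 - 36 - 6*15 + 6*15))**2 = (45 + (225 - 36 - 90 + 90))**2 = (45 + 189)**2 = 234**2 = 54756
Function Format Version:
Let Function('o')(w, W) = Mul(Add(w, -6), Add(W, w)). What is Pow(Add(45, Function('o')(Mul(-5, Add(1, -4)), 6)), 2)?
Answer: 54756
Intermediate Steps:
Function('o')(w, W) = Mul(Add(-6, w), Add(W, w))
Pow(Add(45, Function('o')(Mul(-5, Add(1, -4)), 6)), 2) = Pow(Add(45, Add(Pow(Mul(-5, Add(1, -4)), 2), Mul(-6, 6), Mul(-6, Mul(-5, Add(1, -4))), Mul(6, Mul(-5, Add(1, -4))))), 2) = Pow(Add(45, Add(Pow(Mul(-5, -3), 2), -36, Mul(-6, Mul(-5, -3)), Mul(6, Mul(-5, -3)))), 2) = Pow(Add(45, Add(Pow(15, 2), -36, Mul(-6, 15), Mul(6, 15))), 2) = Pow(Add(45, Add(225, -36, -90, 90)), 2) = Pow(Add(45, 189), 2) = Pow(234, 2) = 54756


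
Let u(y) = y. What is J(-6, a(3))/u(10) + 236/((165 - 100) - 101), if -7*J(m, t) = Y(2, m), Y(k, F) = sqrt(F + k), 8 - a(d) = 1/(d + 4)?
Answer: -59/9 - I/35 ≈ -6.5556 - 0.028571*I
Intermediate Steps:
a(d) = 8 - 1/(4 + d) (a(d) = 8 - 1/(d + 4) = 8 - 1/(4 + d))
J(m, t) = -sqrt(2 + m)/7 (J(m, t) = -sqrt(m + 2)/7 = -sqrt(2 + m)/7)
J(-6, a(3))/u(10) + 236/((165 - 100) - 101) = -sqrt(2 - 6)/7/10 + 236/((165 - 100) - 101) = -2*I/7*(1/10) + 236/(65 - 101) = -2*I/7*(1/10) + 236/(-36) = -2*I/7*(1/10) + 236*(-1/36) = -I/35 - 59/9 = -59/9 - I/35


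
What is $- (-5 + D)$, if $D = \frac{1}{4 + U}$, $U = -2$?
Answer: $\frac{9}{2} \approx 4.5$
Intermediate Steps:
$D = \frac{1}{2}$ ($D = \frac{1}{4 - 2} = \frac{1}{2} \approx 0.5$)
$- (-5 + D) = - (-5 + \frac{1}{2}) = \left(-1\right) \left(- \frac{9}{2}\right) = \frac{9}{2}$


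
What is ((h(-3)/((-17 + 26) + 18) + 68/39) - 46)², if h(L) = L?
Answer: 26946481/13689 ≈ 1968.5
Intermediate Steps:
((h(-3)/((-17 + 26) + 18) + 68/39) - 46)² = ((-3/((-17 + 26) + 18) + 68/39) - 46)² = ((-3/(9 + 18) + 68*(1/39)) - 46)² = ((-3/27 + 68/39) - 46)² = ((-3*1/27 + 68/39) - 46)² = ((-⅑ + 68/39) - 46)² = (191/117 - 46)² = (-5191/117)² = 26946481/13689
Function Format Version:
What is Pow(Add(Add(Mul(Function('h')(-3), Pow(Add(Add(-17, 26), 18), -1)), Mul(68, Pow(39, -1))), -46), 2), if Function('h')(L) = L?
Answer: Rational(26946481, 13689) ≈ 1968.5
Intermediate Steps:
Pow(Add(Add(Mul(Function('h')(-3), Pow(Add(Add(-17, 26), 18), -1)), Mul(68, Pow(39, -1))), -46), 2) = Pow(Add(Add(Mul(-3, Pow(Add(Add(-17, 26), 18), -1)), Mul(68, Pow(39, -1))), -46), 2) = Pow(Add(Add(Mul(-3, Pow(Add(9, 18), -1)), Mul(68, Rational(1, 39))), -46), 2) = Pow(Add(Add(Mul(-3, Pow(27, -1)), Rational(68, 39)), -46), 2) = Pow(Add(Add(Mul(-3, Rational(1, 27)), Rational(68, 39)), -46), 2) = Pow(Add(Add(Rational(-1, 9), Rational(68, 39)), -46), 2) = Pow(Add(Rational(191, 117), -46), 2) = Pow(Rational(-5191, 117), 2) = Rational(26946481, 13689)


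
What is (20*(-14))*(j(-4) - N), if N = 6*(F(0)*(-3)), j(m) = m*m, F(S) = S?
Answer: -4480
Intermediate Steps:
j(m) = m**2
N = 0 (N = 6*(0*(-3)) = 6*0 = 0)
(20*(-14))*(j(-4) - N) = (20*(-14))*((-4)**2 - 1*0) = -280*(16 + 0) = -280*16 = -4480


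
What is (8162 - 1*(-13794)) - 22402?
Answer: -446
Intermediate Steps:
(8162 - 1*(-13794)) - 22402 = (8162 + 13794) - 22402 = 21956 - 22402 = -446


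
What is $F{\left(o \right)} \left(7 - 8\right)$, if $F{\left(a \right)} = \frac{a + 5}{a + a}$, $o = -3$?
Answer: $\frac{1}{3} \approx 0.33333$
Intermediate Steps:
$F{\left(a \right)} = \frac{5 + a}{2 a}$
$F{\left(o \right)} \left(7 - 8\right) = \frac{5 - 3}{2 \left(-3\right)} \left(7 - 8\right) = \frac{1}{2} \left(- \frac{1}{3}\right) 2 \left(-1\right) = \left(- \frac{1}{3}\right) \left(-1\right) = \frac{1}{3}$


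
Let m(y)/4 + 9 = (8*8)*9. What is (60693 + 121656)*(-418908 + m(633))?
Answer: -75973887360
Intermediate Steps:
m(y) = 2268 (m(y) = -36 + 4*((8*8)*9) = -36 + 4*(64*9) = -36 + 4*576 = -36 + 2304 = 2268)
(60693 + 121656)*(-418908 + m(633)) = (60693 + 121656)*(-418908 + 2268) = 182349*(-416640) = -75973887360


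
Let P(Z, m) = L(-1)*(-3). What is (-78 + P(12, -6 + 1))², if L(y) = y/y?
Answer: 6561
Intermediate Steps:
L(y) = 1
P(Z, m) = -3 (P(Z, m) = 1*(-3) = -3)
(-78 + P(12, -6 + 1))² = (-78 - 3)² = (-81)² = 6561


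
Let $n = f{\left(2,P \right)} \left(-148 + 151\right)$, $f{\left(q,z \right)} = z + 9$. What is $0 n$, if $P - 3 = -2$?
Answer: $0$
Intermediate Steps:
$P = 1$ ($P = 3 - 2 = 1$)
$f{\left(q,z \right)} = 9 + z$
$n = 30$ ($n = \left(9 + 1\right) \left(-148 + 151\right) = 10 \cdot 3 = 30$)
$0 n = 0 \cdot 30 = 0$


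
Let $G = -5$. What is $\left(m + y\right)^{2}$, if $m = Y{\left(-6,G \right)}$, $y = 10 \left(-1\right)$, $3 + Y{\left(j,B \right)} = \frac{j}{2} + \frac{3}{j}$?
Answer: $\frac{1089}{4} \approx 272.25$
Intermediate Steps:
$Y{\left(j,B \right)} = -3 + \frac{j}{2} + \frac{3}{j}$ ($Y{\left(j,B \right)} = -3 + \left(\frac{j}{2} + \frac{3}{j}\right) = -3 + \frac{j}{2} + \frac{3}{j}$)
$y = -10$
$m = - \frac{13}{2}$ ($m = -3 + \frac{1}{2} \left(-6\right) + \frac{3}{-6} = -3 - 3 + 3 \left(- \frac{1}{6}\right) = -3 - 3 - \frac{1}{2} = - \frac{13}{2} \approx -6.5$)
$\left(m + y\right)^{2} = \left(- \frac{13}{2} - 10\right)^{2} = \left(- \frac{33}{2}\right)^{2} = \frac{1089}{4}$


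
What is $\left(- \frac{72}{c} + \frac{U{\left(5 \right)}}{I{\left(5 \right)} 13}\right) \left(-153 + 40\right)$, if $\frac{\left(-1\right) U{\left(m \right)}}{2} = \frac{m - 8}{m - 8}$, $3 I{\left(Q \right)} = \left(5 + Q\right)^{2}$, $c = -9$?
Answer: $- \frac{587261}{650} \approx -903.48$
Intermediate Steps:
$I{\left(Q \right)} = \frac{\left(5 + Q\right)^{2}}{3}$
$U{\left(m \right)} = -2$ ($U{\left(m \right)} = - 2 \frac{m - 8}{m - 8} = - 2 \frac{-8 + m}{-8 + m} = \left(-2\right) 1 = -2$)
$\left(- \frac{72}{c} + \frac{U{\left(5 \right)}}{I{\left(5 \right)} 13}\right) \left(-153 + 40\right) = \left(- \frac{72}{-9} - \frac{2}{\frac{\left(5 + 5\right)^{2}}{3} \cdot 13}\right) \left(-153 + 40\right) = \left(\left(-72\right) \left(- \frac{1}{9}\right) - \frac{2}{\frac{10^{2}}{3} \cdot 13}\right) \left(-113\right) = \left(8 - \frac{2}{\frac{1}{3} \cdot 100 \cdot 13}\right) \left(-113\right) = \left(8 - \frac{2}{\frac{100}{3} \cdot 13}\right) \left(-113\right) = \left(8 - \frac{2}{\frac{1300}{3}}\right) \left(-113\right) = \left(8 - \frac{3}{650}\right) \left(-113\right) = \frac{5197}{650} \left(-113\right) = - \frac{587261}{650}$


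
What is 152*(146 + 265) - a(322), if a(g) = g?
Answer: 62150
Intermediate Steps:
152*(146 + 265) - a(322) = 152*(146 + 265) - 1*322 = 152*411 - 322 = 62472 - 322 = 62150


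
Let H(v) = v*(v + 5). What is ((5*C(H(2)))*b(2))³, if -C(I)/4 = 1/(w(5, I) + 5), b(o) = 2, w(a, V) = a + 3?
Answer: -64000/2197 ≈ -29.131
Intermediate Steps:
H(v) = v*(5 + v)
w(a, V) = 3 + a
C(I) = -4/13 (C(I) = -4/((3 + 5) + 5) = -4/(8 + 5) = -4/13)
((5*C(H(2)))*b(2))³ = ((5*(-4/13))*2)³ = (-20/13*2)³ = (-40/13)³ = -64000/2197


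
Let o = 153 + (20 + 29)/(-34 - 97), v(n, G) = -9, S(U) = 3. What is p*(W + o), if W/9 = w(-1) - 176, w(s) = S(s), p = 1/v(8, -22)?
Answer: 183973/1179 ≈ 156.04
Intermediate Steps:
p = -1/9 (p = 1/(-9) = -1/9 ≈ -0.11111)
w(s) = 3
W = -1557 (W = 9*(3 - 176) = 9*(-173) = -1557)
o = 19994/131 (o = 153 + 49/(-131) = 153 + 49*(-1/131) = 153 - 49/131 = 19994/131 ≈ 152.63)
p*(W + o) = -(-1557 + 19994/131)/9 = -1/9*(-183973/131) = 183973/1179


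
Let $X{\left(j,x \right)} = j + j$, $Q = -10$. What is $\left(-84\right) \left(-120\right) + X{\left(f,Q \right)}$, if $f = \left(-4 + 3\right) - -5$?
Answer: $10088$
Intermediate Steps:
$f = 4$ ($f = -1 + 5 = 4$)
$X{\left(j,x \right)} = 2 j$
$\left(-84\right) \left(-120\right) + X{\left(f,Q \right)} = \left(-84\right) \left(-120\right) + 2 \cdot 4 = 10080 + 8 = 10088$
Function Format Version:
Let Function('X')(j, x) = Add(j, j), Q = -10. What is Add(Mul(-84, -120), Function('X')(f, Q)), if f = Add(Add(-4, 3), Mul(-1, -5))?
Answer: 10088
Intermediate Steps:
f = 4 (f = Add(-1, 5) = 4)
Function('X')(j, x) = Mul(2, j)
Add(Mul(-84, -120), Function('X')(f, Q)) = Add(Mul(-84, -120), Mul(2, 4)) = Add(10080, 8) = 10088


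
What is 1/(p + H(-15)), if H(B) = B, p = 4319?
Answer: 1/4304 ≈ 0.00023234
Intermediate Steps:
1/(p + H(-15)) = 1/(4319 - 15) = 1/4304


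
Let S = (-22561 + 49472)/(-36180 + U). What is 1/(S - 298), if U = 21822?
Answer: -14358/4305595 ≈ -0.0033347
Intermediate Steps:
S = -26911/14358 (S = (-22561 + 49472)/(-36180 + 21822) = 26911/(-14358) = 26911*(-1/14358) = -26911/14358 ≈ -1.8743)
1/(S - 298) = 1/(-26911/14358 - 298) = 1/(-4305595/14358) = -14358/4305595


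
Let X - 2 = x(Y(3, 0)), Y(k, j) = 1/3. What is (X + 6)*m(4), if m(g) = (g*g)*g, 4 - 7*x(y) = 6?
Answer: 3456/7 ≈ 493.71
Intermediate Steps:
Y(k, j) = ⅓
x(y) = -2/7 (x(y) = 4/7 - ⅐*6 = 4/7 - 6/7 = -2/7)
X = 12/7 (X = 2 - 2/7 = 12/7 ≈ 1.7143)
m(g) = g³ (m(g) = g²*g = g³)
(X + 6)*m(4) = (12/7 + 6)*4³ = (54/7)*64 = 3456/7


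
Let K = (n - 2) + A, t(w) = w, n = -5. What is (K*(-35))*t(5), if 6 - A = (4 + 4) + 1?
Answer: 1750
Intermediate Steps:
A = -3 (A = 6 - ((4 + 4) + 1) = 6 - (8 + 1) = 6 - 1*9 = 6 - 9 = -3)
K = -10 (K = (-5 - 2) - 3 = -7 - 3 = -10)
(K*(-35))*t(5) = -10*(-35)*5 = 350*5 = 1750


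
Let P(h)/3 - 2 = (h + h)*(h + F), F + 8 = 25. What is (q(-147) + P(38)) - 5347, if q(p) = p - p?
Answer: 7199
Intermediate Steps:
F = 17 (F = -8 + 25 = 17)
q(p) = 0
P(h) = 6 + 6*h*(17 + h) (P(h) = 6 + 3*((h + h)*(h + 17)) = 6 + 3*((2*h)*(17 + h)) = 6 + 3*(2*h*(17 + h)) = 6 + 6*h*(17 + h))
(q(-147) + P(38)) - 5347 = (0 + (6 + 6*38² + 102*38)) - 5347 = (0 + (6 + 6*1444 + 3876)) - 5347 = (0 + (6 + 8664 + 3876)) - 5347 = (0 + 12546) - 5347 = 12546 - 5347 = 7199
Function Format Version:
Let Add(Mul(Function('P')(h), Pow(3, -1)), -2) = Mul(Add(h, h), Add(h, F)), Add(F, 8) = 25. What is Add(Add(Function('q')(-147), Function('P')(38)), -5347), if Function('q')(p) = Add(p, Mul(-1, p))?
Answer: 7199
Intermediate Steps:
F = 17 (F = Add(-8, 25) = 17)
Function('q')(p) = 0
Function('P')(h) = Add(6, Mul(6, h, Add(17, h))) (Function('P')(h) = Add(6, Mul(3, Mul(Add(h, h), Add(h, 17)))) = Add(6, Mul(3, Mul(Mul(2, h), Add(17, h)))) = Add(6, Mul(3, Mul(2, h, Add(17, h)))) = Add(6, Mul(6, h, Add(17, h))))
Add(Add(Function('q')(-147), Function('P')(38)), -5347) = Add(Add(0, Add(6, Mul(6, Pow(38, 2)), Mul(102, 38))), -5347) = Add(Add(0, Add(6, Mul(6, 1444), 3876)), -5347) = Add(Add(0, Add(6, 8664, 3876)), -5347) = Add(Add(0, 12546), -5347) = Add(12546, -5347) = 7199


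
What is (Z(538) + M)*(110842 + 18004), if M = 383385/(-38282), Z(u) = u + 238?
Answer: 1889104426081/19141 ≈ 9.8694e+7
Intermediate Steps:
Z(u) = 238 + u
M = -383385/38282 (M = 383385*(-1/38282) = -383385/38282 ≈ -10.015)
(Z(538) + M)*(110842 + 18004) = ((238 + 538) - 383385/38282)*(110842 + 18004) = (776 - 383385/38282)*128846 = (29323447/38282)*128846 = 1889104426081/19141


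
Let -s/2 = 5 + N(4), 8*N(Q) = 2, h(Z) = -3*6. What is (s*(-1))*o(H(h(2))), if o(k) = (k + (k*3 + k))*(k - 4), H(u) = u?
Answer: 20790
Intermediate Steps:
h(Z) = -18
N(Q) = ¼ (N(Q) = (⅛)*2 = ¼)
o(k) = 5*k*(-4 + k) (o(k) = (k + (3*k + k))*(-4 + k) = (k + 4*k)*(-4 + k) = (5*k)*(-4 + k) = 5*k*(-4 + k))
s = -21/2 (s = -2*(5 + ¼) = -2*21/4 = -21/2 ≈ -10.500)
(s*(-1))*o(H(h(2))) = (-21/2*(-1))*(5*(-18)*(-4 - 18)) = 21*(5*(-18)*(-22))/2 = (21/2)*1980 = 20790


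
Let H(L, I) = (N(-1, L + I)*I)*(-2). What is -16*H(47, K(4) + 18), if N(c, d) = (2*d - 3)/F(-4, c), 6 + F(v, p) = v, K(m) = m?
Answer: -9504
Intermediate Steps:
F(v, p) = -6 + v
N(c, d) = 3/10 - d/5 (N(c, d) = (2*d - 3)/(-6 - 4) = (-3 + 2*d)/(-10) = (-3 + 2*d)*(-1/10) = 3/10 - d/5)
H(L, I) = -2*I*(3/10 - I/5 - L/5) (H(L, I) = ((3/10 - (L + I)/5)*I)*(-2) = ((3/10 - (I + L)/5)*I)*(-2) = ((3/10 + (-I/5 - L/5))*I)*(-2) = ((3/10 - I/5 - L/5)*I)*(-2) = (I*(3/10 - I/5 - L/5))*(-2) = -2*I*(3/10 - I/5 - L/5))
-16*H(47, K(4) + 18) = -16*(4 + 18)*(-3 + 2*(4 + 18) + 2*47)/5 = -16*22*(-3 + 2*22 + 94)/5 = -16*22*(-3 + 44 + 94)/5 = -16*22*135/5 = -16*594 = -9504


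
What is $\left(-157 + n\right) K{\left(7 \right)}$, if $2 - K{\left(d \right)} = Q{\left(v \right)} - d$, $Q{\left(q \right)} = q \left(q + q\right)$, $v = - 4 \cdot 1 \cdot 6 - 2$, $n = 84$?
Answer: $98039$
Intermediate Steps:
$v = -26$ ($v = \left(-4\right) 6 - 2 = -24 - 2 = -26$)
$Q{\left(q \right)} = 2 q^{2}$ ($Q{\left(q \right)} = q 2 q = 2 q^{2}$)
$K{\left(d \right)} = -1350 + d$ ($K{\left(d \right)} = 2 - \left(2 \left(-26\right)^{2} - d\right) = 2 - \left(2 \cdot 676 - d\right) = 2 - \left(1352 - d\right) = 2 + \left(-1352 + d\right) = -1350 + d$)
$\left(-157 + n\right) K{\left(7 \right)} = \left(-157 + 84\right) \left(-1350 + 7\right) = \left(-73\right) \left(-1343\right) = 98039$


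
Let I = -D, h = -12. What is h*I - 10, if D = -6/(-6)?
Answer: 2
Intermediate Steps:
D = 1 (D = -6*(-⅙) = 1)
I = -1 (I = -1*1 = -1)
h*I - 10 = -12*(-1) - 10 = 12 - 10 = 2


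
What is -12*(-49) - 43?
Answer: 545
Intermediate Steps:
-12*(-49) - 43 = 588 - 43 = 545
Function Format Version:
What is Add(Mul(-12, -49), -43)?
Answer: 545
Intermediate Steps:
Add(Mul(-12, -49), -43) = Add(588, -43) = 545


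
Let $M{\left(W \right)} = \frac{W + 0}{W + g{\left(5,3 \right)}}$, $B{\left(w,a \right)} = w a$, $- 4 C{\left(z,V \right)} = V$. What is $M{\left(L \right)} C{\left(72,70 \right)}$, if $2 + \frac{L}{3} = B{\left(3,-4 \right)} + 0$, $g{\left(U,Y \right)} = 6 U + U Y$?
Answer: $245$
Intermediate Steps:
$C{\left(z,V \right)} = - \frac{V}{4}$
$B{\left(w,a \right)} = a w$
$L = -42$ ($L = -6 + 3 \left(\left(-4\right) 3 + 0\right) = -6 + 3 \left(-12 + 0\right) = -6 + 3 \left(-12\right) = -6 - 36 = -42$)
$M{\left(W \right)} = \frac{W}{45 + W}$ ($M{\left(W \right)} = \frac{W + 0}{W + 5 \left(6 + 3\right)} = \frac{W}{W + 5 \cdot 9} = \frac{W}{W + 45} = \frac{W}{45 + W}$)
$M{\left(L \right)} C{\left(72,70 \right)} = - \frac{42}{45 - 42} \left(\left(- \frac{1}{4}\right) 70\right) = - \frac{42}{3} \left(- \frac{35}{2}\right) = \left(-42\right) \frac{1}{3} \left(- \frac{35}{2}\right) = \left(-14\right) \left(- \frac{35}{2}\right) = 245$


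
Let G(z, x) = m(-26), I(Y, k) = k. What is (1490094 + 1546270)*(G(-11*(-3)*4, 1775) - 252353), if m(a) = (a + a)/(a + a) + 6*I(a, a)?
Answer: -766706200912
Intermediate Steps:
m(a) = 1 + 6*a (m(a) = (a + a)/(a + a) + 6*a = (2*a)/((2*a)) + 6*a = (2*a)*(1/(2*a)) + 6*a = 1 + 6*a)
G(z, x) = -155 (G(z, x) = 1 + 6*(-26) = 1 - 156 = -155)
(1490094 + 1546270)*(G(-11*(-3)*4, 1775) - 252353) = (1490094 + 1546270)*(-155 - 252353) = 3036364*(-252508) = -766706200912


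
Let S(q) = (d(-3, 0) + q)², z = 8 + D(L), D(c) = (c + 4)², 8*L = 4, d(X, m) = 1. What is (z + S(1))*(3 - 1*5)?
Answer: -129/2 ≈ -64.500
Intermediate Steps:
L = ½ (L = (⅛)*4 = ½ ≈ 0.50000)
D(c) = (4 + c)²
z = 113/4 (z = 8 + (4 + ½)² = 8 + (9/2)² = 8 + 81/4 = 113/4 ≈ 28.250)
S(q) = (1 + q)²
(z + S(1))*(3 - 1*5) = (113/4 + (1 + 1)²)*(3 - 1*5) = (113/4 + 2²)*(3 - 5) = (113/4 + 4)*(-2) = (129/4)*(-2) = -129/2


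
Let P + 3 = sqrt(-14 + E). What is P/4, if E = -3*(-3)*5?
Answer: -3/4 + sqrt(31)/4 ≈ 0.64194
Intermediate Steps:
E = 45 (E = 9*5 = 45)
P = -3 + sqrt(31) (P = -3 + sqrt(-14 + 45) = -3 + sqrt(31) ≈ 2.5678)
P/4 = (-3 + sqrt(31))/4 = (-3 + sqrt(31))*(1/4) = -3/4 + sqrt(31)/4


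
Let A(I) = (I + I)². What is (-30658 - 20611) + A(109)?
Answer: -3745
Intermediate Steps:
A(I) = 4*I² (A(I) = (2*I)² = 4*I²)
(-30658 - 20611) + A(109) = (-30658 - 20611) + 4*109² = -51269 + 4*11881 = -51269 + 47524 = -3745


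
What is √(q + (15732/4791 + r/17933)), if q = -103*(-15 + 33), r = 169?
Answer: I*√1517935709534848309/28639001 ≈ 43.02*I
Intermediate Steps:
q = -1854 (q = -103*18 = -1854)
√(q + (15732/4791 + r/17933)) = √(-1854 + (15732/4791 + 169/17933)) = √(-1854 + (15732*(1/4791) + 169*(1/17933))) = √(-1854 + (5244/1597 + 169/17933)) = √(-1854 + 94310545/28639001) = √(-53002397309/28639001) = I*√1517935709534848309/28639001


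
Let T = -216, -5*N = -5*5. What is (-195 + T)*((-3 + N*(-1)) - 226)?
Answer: 96174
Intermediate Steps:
N = 5 (N = -(-1)*5 = -⅕*(-25) = 5)
(-195 + T)*((-3 + N*(-1)) - 226) = (-195 - 216)*((-3 + 5*(-1)) - 226) = -411*((-3 - 5) - 226) = -411*(-8 - 226) = -411*(-234) = 96174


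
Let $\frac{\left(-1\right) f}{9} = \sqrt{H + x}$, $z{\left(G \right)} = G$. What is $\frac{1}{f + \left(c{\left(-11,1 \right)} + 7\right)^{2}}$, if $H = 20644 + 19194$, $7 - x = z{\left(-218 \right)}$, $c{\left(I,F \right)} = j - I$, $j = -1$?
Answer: $- \frac{289}{3161582} - \frac{9 \sqrt{40063}}{3161582} \approx -0.00066119$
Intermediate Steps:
$c{\left(I,F \right)} = -1 - I$
$x = 225$ ($x = 7 - -218 = 7 + 218 = 225$)
$H = 39838$
$f = - 9 \sqrt{40063}$ ($f = - 9 \sqrt{39838 + 225} = - 9 \sqrt{40063} \approx -1801.4$)
$\frac{1}{f + \left(c{\left(-11,1 \right)} + 7\right)^{2}} = \frac{1}{- 9 \sqrt{40063} + \left(\left(-1 - -11\right) + 7\right)^{2}} = \frac{1}{- 9 \sqrt{40063} + \left(\left(-1 + 11\right) + 7\right)^{2}} = \frac{1}{- 9 \sqrt{40063} + \left(10 + 7\right)^{2}} = \frac{1}{- 9 \sqrt{40063} + 17^{2}} = \frac{1}{- 9 \sqrt{40063} + 289} = \frac{1}{289 - 9 \sqrt{40063}}$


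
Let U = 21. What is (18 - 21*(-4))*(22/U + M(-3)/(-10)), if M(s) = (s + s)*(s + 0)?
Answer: -2686/35 ≈ -76.743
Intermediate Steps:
M(s) = 2*s² (M(s) = (2*s)*s = 2*s²)
(18 - 21*(-4))*(22/U + M(-3)/(-10)) = (18 - 21*(-4))*(22/21 + (2*(-3)²)/(-10)) = (18 + 84)*(22*(1/21) + (2*9)*(-⅒)) = 102*(22/21 + 18*(-⅒)) = 102*(22/21 - 9/5) = 102*(-79/105) = -2686/35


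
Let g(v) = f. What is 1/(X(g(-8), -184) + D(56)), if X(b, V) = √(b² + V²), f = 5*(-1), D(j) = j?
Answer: -56/30745 + √33881/30745 ≈ 0.0041655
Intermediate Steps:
f = -5
g(v) = -5
X(b, V) = √(V² + b²)
1/(X(g(-8), -184) + D(56)) = 1/(√((-184)² + (-5)²) + 56) = 1/(√(33856 + 25) + 56) = 1/(√33881 + 56) = 1/(56 + √33881)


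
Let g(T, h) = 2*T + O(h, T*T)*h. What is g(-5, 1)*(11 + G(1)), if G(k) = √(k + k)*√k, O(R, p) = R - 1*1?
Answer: -110 - 10*√2 ≈ -124.14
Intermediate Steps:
O(R, p) = -1 + R (O(R, p) = R - 1 = -1 + R)
G(k) = k*√2 (G(k) = √(2*k)*√k = (√2*√k)*√k = k*√2)
g(T, h) = 2*T + h*(-1 + h) (g(T, h) = 2*T + (-1 + h)*h = 2*T + h*(-1 + h))
g(-5, 1)*(11 + G(1)) = (2*(-5) + 1*(-1 + 1))*(11 + 1*√2) = (-10 + 1*0)*(11 + √2) = (-10 + 0)*(11 + √2) = -10*(11 + √2) = -110 - 10*√2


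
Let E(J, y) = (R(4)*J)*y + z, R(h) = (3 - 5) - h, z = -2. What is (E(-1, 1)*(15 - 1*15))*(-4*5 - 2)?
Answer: 0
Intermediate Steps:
R(h) = -2 - h
E(J, y) = -2 - 6*J*y (E(J, y) = ((-2 - 1*4)*J)*y - 2 = ((-2 - 4)*J)*y - 2 = (-6*J)*y - 2 = -6*J*y - 2 = -2 - 6*J*y)
(E(-1, 1)*(15 - 1*15))*(-4*5 - 2) = ((-2 - 6*(-1)*1)*(15 - 1*15))*(-4*5 - 2) = ((-2 + 6)*(15 - 15))*(-20 - 2) = (4*0)*(-22) = 0*(-22) = 0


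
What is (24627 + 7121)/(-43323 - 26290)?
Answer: -31748/69613 ≈ -0.45606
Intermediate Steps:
(24627 + 7121)/(-43323 - 26290) = 31748/(-69613) = 31748*(-1/69613) = -31748/69613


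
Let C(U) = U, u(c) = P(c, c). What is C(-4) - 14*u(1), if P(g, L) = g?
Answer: -18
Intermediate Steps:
u(c) = c
C(-4) - 14*u(1) = -4 - 14*1 = -4 - 14 = -18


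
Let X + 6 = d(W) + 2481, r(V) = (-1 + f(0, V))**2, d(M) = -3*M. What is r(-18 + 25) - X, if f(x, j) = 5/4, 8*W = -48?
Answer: -39887/16 ≈ -2492.9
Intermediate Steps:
W = -6 (W = (1/8)*(-48) = -6)
f(x, j) = 5/4 (f(x, j) = 5*(1/4) = 5/4)
r(V) = 1/16 (r(V) = (-1 + 5/4)**2 = (1/4)**2 = 1/16)
X = 2493 (X = -6 + (-3*(-6) + 2481) = -6 + (18 + 2481) = -6 + 2499 = 2493)
r(-18 + 25) - X = 1/16 - 1*2493 = 1/16 - 2493 = -39887/16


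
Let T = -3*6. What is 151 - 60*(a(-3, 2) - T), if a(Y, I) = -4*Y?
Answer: -1649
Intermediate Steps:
T = -18
151 - 60*(a(-3, 2) - T) = 151 - 60*(-4*(-3) - 1*(-18)) = 151 - 60*(12 + 18) = 151 - 60*30 = 151 - 1800 = -1649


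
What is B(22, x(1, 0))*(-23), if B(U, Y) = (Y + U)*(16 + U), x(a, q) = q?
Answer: -19228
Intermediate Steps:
B(U, Y) = (16 + U)*(U + Y) (B(U, Y) = (U + Y)*(16 + U) = (16 + U)*(U + Y))
B(22, x(1, 0))*(-23) = (22² + 16*22 + 16*0 + 22*0)*(-23) = (484 + 352 + 0 + 0)*(-23) = 836*(-23) = -19228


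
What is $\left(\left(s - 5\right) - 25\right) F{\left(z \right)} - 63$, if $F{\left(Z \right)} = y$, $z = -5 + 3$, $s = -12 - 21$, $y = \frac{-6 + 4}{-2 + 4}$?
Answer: $0$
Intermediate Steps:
$y = -1$ ($y = - \frac{2}{2} = \left(-2\right) \frac{1}{2} = -1$)
$s = -33$
$z = -2$
$F{\left(Z \right)} = -1$
$\left(\left(s - 5\right) - 25\right) F{\left(z \right)} - 63 = \left(\left(-33 - 5\right) - 25\right) \left(-1\right) - 63 = \left(-38 - 25\right) \left(-1\right) - 63 = \left(-63\right) \left(-1\right) - 63 = 63 - 63 = 0$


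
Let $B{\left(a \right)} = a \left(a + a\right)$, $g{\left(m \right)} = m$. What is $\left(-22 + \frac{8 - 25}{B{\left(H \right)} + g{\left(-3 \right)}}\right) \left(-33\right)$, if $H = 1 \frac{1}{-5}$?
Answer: $\frac{38973}{73} \approx 533.88$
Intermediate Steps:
$H = - \frac{1}{5}$ ($H = 1 \left(- \frac{1}{5}\right) = - \frac{1}{5} \approx -0.2$)
$B{\left(a \right)} = 2 a^{2}$ ($B{\left(a \right)} = a 2 a = 2 a^{2}$)
$\left(-22 + \frac{8 - 25}{B{\left(H \right)} + g{\left(-3 \right)}}\right) \left(-33\right) = \left(-22 + \frac{8 - 25}{2 \left(- \frac{1}{5}\right)^{2} - 3}\right) \left(-33\right) = \left(-22 - \frac{17}{2 \cdot \frac{1}{25} - 3}\right) \left(-33\right) = \left(-22 - \frac{17}{\frac{2}{25} - 3}\right) \left(-33\right) = \left(-22 - \frac{17}{- \frac{73}{25}}\right) \left(-33\right) = \left(-22 - - \frac{425}{73}\right) \left(-33\right) = \left(-22 + \frac{425}{73}\right) \left(-33\right) = \left(- \frac{1181}{73}\right) \left(-33\right) = \frac{38973}{73}$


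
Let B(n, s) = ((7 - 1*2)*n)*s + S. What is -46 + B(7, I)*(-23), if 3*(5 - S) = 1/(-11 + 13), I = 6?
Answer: -29923/6 ≈ -4987.2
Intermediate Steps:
S = 29/6 (S = 5 - 1/(3*(-11 + 13)) = 5 - ⅓/2 = 5 - ⅓*½ = 5 - ⅙ = 29/6 ≈ 4.8333)
B(n, s) = 29/6 + 5*n*s (B(n, s) = ((7 - 1*2)*n)*s + 29/6 = ((7 - 2)*n)*s + 29/6 = (5*n)*s + 29/6 = 5*n*s + 29/6 = 29/6 + 5*n*s)
-46 + B(7, I)*(-23) = -46 + (29/6 + 5*7*6)*(-23) = -46 + (29/6 + 210)*(-23) = -46 + (1289/6)*(-23) = -46 - 29647/6 = -29923/6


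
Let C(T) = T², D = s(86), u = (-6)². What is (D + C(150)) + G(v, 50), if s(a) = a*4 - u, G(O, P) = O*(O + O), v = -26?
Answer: 24160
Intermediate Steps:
u = 36
G(O, P) = 2*O² (G(O, P) = O*(2*O) = 2*O²)
s(a) = -36 + 4*a (s(a) = a*4 - 1*36 = 4*a - 36 = -36 + 4*a)
D = 308 (D = -36 + 4*86 = -36 + 344 = 308)
(D + C(150)) + G(v, 50) = (308 + 150²) + 2*(-26)² = (308 + 22500) + 2*676 = 22808 + 1352 = 24160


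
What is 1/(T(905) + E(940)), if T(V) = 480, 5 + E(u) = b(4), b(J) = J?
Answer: 1/479 ≈ 0.0020877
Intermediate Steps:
E(u) = -1 (E(u) = -5 + 4 = -1)
1/(T(905) + E(940)) = 1/(480 - 1) = 1/479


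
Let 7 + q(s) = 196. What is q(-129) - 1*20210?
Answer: -20021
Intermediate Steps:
q(s) = 189 (q(s) = -7 + 196 = 189)
q(-129) - 1*20210 = 189 - 1*20210 = 189 - 20210 = -20021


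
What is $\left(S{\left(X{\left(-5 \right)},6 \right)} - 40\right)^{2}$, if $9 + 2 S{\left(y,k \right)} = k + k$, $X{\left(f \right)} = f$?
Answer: $\frac{5929}{4} \approx 1482.3$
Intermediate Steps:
$S{\left(y,k \right)} = - \frac{9}{2} + k$ ($S{\left(y,k \right)} = - \frac{9}{2} + \frac{k + k}{2} = - \frac{9}{2} + \frac{2 k}{2} = - \frac{9}{2} + k$)
$\left(S{\left(X{\left(-5 \right)},6 \right)} - 40\right)^{2} = \left(\left(- \frac{9}{2} + 6\right) - 40\right)^{2} = \left(\frac{3}{2} - 40\right)^{2} = \left(- \frac{77}{2}\right)^{2} = \frac{5929}{4}$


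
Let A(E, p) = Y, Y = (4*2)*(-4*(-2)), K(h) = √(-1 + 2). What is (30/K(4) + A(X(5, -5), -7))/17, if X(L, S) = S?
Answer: 94/17 ≈ 5.5294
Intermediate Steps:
K(h) = 1 (K(h) = √1 = 1)
Y = 64 (Y = 8*8 = 64)
A(E, p) = 64
(30/K(4) + A(X(5, -5), -7))/17 = (30/1 + 64)/17 = (30*1 + 64)/17 = (30 + 64)/17 = (1/17)*94 = 94/17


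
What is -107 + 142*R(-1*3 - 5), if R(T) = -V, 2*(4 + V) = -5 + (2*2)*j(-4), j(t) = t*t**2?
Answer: 18992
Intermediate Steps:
j(t) = t**3
V = -269/2 (V = -4 + (-5 + (2*2)*(-4)**3)/2 = -4 + (-5 + 4*(-64))/2 = -4 + (-5 - 256)/2 = -4 + (1/2)*(-261) = -4 - 261/2 = -269/2 ≈ -134.50)
R(T) = 269/2 (R(T) = -1*(-269/2) = 269/2)
-107 + 142*R(-1*3 - 5) = -107 + 142*(269/2) = -107 + 19099 = 18992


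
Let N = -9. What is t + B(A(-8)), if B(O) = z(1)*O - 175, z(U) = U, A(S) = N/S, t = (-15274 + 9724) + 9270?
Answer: 28369/8 ≈ 3546.1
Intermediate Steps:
t = 3720 (t = -5550 + 9270 = 3720)
A(S) = -9/S
B(O) = -175 + O (B(O) = 1*O - 175 = O - 175 = -175 + O)
t + B(A(-8)) = 3720 + (-175 - 9/(-8)) = 3720 + (-175 - 9*(-1/8)) = 3720 + (-175 + 9/8) = 3720 - 1391/8 = 28369/8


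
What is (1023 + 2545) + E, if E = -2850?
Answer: 718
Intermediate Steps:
(1023 + 2545) + E = (1023 + 2545) - 2850 = 3568 - 2850 = 718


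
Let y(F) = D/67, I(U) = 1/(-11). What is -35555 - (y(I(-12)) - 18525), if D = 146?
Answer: -1141156/67 ≈ -17032.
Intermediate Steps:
I(U) = -1/11
y(F) = 146/67
-35555 - (y(I(-12)) - 18525) = -35555 - (146/67 - 18525) = -35555 - 1*(-1241029/67) = -35555 + 1241029/67 = -1141156/67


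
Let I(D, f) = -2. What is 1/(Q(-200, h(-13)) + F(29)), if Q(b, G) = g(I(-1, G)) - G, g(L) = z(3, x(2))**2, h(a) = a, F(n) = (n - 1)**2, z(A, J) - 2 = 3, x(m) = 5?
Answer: 1/822 ≈ 0.0012165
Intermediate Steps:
z(A, J) = 5 (z(A, J) = 2 + 3 = 5)
F(n) = (-1 + n)**2
g(L) = 25 (g(L) = 5**2 = 25)
Q(b, G) = 25 - G
1/(Q(-200, h(-13)) + F(29)) = 1/((25 - 1*(-13)) + (-1 + 29)**2) = 1/((25 + 13) + 28**2) = 1/(38 + 784) = 1/822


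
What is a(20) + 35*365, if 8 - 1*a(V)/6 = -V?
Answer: 12943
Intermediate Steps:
a(V) = 48 + 6*V (a(V) = 48 - (-6)*V = 48 + 6*V)
a(20) + 35*365 = (48 + 6*20) + 35*365 = (48 + 120) + 12775 = 168 + 12775 = 12943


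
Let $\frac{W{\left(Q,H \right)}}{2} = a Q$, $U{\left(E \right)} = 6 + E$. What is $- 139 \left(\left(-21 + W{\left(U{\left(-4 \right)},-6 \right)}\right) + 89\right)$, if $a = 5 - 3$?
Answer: $-10564$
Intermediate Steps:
$a = 2$ ($a = 5 - 3 = 2$)
$W{\left(Q,H \right)} = 4 Q$ ($W{\left(Q,H \right)} = 2 \cdot 2 Q = 4 Q$)
$- 139 \left(\left(-21 + W{\left(U{\left(-4 \right)},-6 \right)}\right) + 89\right) = - 139 \left(\left(-21 + 4 \left(6 - 4\right)\right) + 89\right) = - 139 \left(\left(-21 + 4 \cdot 2\right) + 89\right) = - 139 \left(\left(-21 + 8\right) + 89\right) = - 139 \left(-13 + 89\right) = \left(-139\right) 76 = -10564$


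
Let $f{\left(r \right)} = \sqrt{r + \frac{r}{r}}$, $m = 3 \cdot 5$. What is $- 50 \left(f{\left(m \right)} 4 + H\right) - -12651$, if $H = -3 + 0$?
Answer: $12001$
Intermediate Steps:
$m = 15$
$H = -3$
$f{\left(r \right)} = \sqrt{1 + r}$ ($f{\left(r \right)} = \sqrt{r + 1} = \sqrt{1 + r}$)
$- 50 \left(f{\left(m \right)} 4 + H\right) - -12651 = - 50 \left(\sqrt{1 + 15} \cdot 4 - 3\right) - -12651 = - 50 \left(\sqrt{16} \cdot 4 - 3\right) + 12651 = - 50 \left(4 \cdot 4 - 3\right) + 12651 = - 50 \left(16 - 3\right) + 12651 = \left(-50\right) 13 + 12651 = -650 + 12651 = 12001$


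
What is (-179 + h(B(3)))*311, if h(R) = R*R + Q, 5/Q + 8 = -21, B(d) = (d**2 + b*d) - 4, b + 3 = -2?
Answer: -714056/29 ≈ -24623.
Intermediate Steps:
b = -5 (b = -3 - 2 = -5)
B(d) = -4 + d**2 - 5*d (B(d) = (d**2 - 5*d) - 4 = -4 + d**2 - 5*d)
Q = -5/29 (Q = 5/(-8 - 21) = 5/(-29) = 5*(-1/29) = -5/29 ≈ -0.17241)
h(R) = -5/29 + R**2 (h(R) = R*R - 5/29 = R**2 - 5/29 = -5/29 + R**2)
(-179 + h(B(3)))*311 = (-179 + (-5/29 + (-4 + 3**2 - 5*3)**2))*311 = (-179 + (-5/29 + (-4 + 9 - 15)**2))*311 = (-179 + (-5/29 + (-10)**2))*311 = (-179 + (-5/29 + 100))*311 = (-179 + 2895/29)*311 = -2296/29*311 = -714056/29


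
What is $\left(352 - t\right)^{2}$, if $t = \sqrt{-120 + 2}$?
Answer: $\left(352 - i \sqrt{118}\right)^{2} \approx 1.2379 \cdot 10^{5} - 7647.4 i$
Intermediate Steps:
$t = i \sqrt{118}$ ($t = \sqrt{-118} = i \sqrt{118} \approx 10.863 i$)
$\left(352 - t\right)^{2} = \left(352 - i \sqrt{118}\right)^{2}$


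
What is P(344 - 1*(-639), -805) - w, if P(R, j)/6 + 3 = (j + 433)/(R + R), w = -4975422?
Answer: 4890821016/983 ≈ 4.9754e+6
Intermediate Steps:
P(R, j) = -18 + 3*(433 + j)/R (P(R, j) = -18 + 6*((j + 433)/(R + R)) = -18 + 6*((433 + j)/((2*R))) = -18 + 6*((433 + j)*(1/(2*R))) = -18 + 6*((433 + j)/(2*R)) = -18 + 3*(433 + j)/R)
P(344 - 1*(-639), -805) - w = 3*(433 - 805 - 6*(344 - 1*(-639)))/(344 - 1*(-639)) - 1*(-4975422) = 3*(433 - 805 - 6*(344 + 639))/(344 + 639) + 4975422 = 3*(433 - 805 - 6*983)/983 + 4975422 = 3*(1/983)*(433 - 805 - 5898) + 4975422 = 3*(1/983)*(-6270) + 4975422 = -18810/983 + 4975422 = 4890821016/983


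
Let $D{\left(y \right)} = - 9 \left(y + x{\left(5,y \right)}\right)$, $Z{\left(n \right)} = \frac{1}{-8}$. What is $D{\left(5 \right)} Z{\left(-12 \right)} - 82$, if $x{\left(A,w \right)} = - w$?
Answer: $-82$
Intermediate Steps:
$Z{\left(n \right)} = - \frac{1}{8}$
$D{\left(y \right)} = 0$ ($D{\left(y \right)} = - 9 \left(y - y\right) = \left(-9\right) 0 = 0$)
$D{\left(5 \right)} Z{\left(-12 \right)} - 82 = 0 \left(- \frac{1}{8}\right) - 82 = 0 - 82 = -82$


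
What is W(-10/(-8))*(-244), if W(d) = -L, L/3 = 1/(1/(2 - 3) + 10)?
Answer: 244/3 ≈ 81.333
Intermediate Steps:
L = 1/3 (L = 3/(1/(2 - 3) + 10) = 3/(1/(-1) + 10) = 3/(-1 + 10) = 3/9 = 3*(1/9) = 1/3 ≈ 0.33333)
W(d) = -1/3 (W(d) = -1*1/3 = -1/3)
W(-10/(-8))*(-244) = -1/3*(-244) = 244/3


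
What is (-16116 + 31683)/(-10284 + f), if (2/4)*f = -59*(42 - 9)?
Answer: -5189/4726 ≈ -1.0980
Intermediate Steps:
f = -3894 (f = 2*(-59*(42 - 9)) = 2*(-59*33) = 2*(-1947) = -3894)
(-16116 + 31683)/(-10284 + f) = (-16116 + 31683)/(-10284 - 3894) = 15567/(-14178) = 15567*(-1/14178) = -5189/4726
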